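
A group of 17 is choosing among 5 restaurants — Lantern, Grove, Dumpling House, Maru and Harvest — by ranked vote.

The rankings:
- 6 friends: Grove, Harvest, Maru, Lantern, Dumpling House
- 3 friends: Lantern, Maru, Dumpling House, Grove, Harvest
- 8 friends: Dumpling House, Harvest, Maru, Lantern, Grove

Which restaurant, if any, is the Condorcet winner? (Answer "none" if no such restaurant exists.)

Pairwise majorities:
Lantern vs Grove: 3+8 = 11 for Lantern, 6 for Grove — Lantern by 11–6.
Lantern vs Dumpling House: Lantern, 9–8.
Lantern vs Maru: 3 to 14, Maru.
Lantern–Harvest: Harvest 14–3.
Grove vs Dumpling House: Grove preferred on 6 ballots; Dumpling House wins 11–6.
Grove vs Maru: Maru wins 11–6.
Grove vs Harvest: Grove, 9–8.
Dumpling House vs Maru: Dumpling House preferred on 8 ballots; Maru wins 9–8.
Dumpling House vs Harvest: Dumpling House wins 11–6.
Maru–Harvest: Harvest 14–3.
No restaurant is unbeaten: Lantern loses to Maru; Grove loses to Lantern; Dumpling House loses to Lantern; Maru loses to Harvest; Harvest loses to Grove. In particular Lantern > Grove > Harvest > Lantern is a majority cycle — no Condorcet winner exists.

none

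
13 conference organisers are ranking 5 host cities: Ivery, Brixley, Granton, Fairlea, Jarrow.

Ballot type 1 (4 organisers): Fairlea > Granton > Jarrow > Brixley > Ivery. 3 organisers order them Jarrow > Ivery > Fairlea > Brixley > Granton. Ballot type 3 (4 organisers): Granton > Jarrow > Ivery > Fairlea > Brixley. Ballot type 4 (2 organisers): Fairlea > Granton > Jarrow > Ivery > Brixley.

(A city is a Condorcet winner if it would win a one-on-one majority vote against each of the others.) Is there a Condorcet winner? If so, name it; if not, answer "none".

none

Head-to-head results (13 organisers):
Ivery vs Brixley: Ivery wins 9–4.
Ivery vs Granton: Ivery preferred on 3 ballots; Granton wins 10–3.
Ivery vs Fairlea: 3+4 = 7 for Ivery, 6 for Fairlea — Ivery by 7–6.
Ivery vs Jarrow: Jarrow, 13–0.
Brixley vs Granton: 3 to 10, Granton.
Brixley vs Fairlea: 0 for Brixley, 13 for Fairlea — Fairlea by 13–0.
Brixley vs Jarrow: Brixley is ranked higher on 0 ballots, Jarrow on 13. Jarrow wins 13–0.
Granton vs Fairlea: Granton preferred on 4 ballots; Fairlea wins 9–4.
Granton vs Jarrow: Granton, 10–3.
Fairlea–Jarrow: Jarrow 7–6.
Every city loses at least once (Ivery loses to Granton; Brixley loses to Ivery; Granton loses to Fairlea; Fairlea loses to Ivery; Jarrow loses to Granton). The majority relation contains the cycle Ivery beats Fairlea beats Granton beats Ivery, so there is no Condorcet winner.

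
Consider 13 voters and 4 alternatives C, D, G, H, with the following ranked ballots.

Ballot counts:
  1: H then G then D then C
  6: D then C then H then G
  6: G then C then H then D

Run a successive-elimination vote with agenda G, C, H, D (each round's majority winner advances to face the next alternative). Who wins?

H

Round 1: G vs C — 7–6, G advances.
Round 2: G vs H — 6–7, H advances.
Round 3: H vs D — 7–6, H advances.
H survives the agenda.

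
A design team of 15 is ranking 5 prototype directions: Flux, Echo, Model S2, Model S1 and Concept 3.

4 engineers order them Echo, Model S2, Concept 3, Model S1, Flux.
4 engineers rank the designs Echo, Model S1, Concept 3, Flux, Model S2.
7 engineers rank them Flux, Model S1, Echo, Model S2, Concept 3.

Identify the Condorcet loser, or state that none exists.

Head-to-head results (15 engineers):
Flux–Echo: Echo 8–7.
Flux vs Model S2: Flux, 11–4.
Flux vs Model S1: Model S1 wins 8–7.
Flux vs Concept 3: Flux is ranked higher on 7 ballots, Concept 3 on 8. Concept 3 wins 8–7.
Echo–Model S2: Echo 15–0.
Echo vs Model S1: Echo is ranked higher on 4+4 = 8 ballots, Model S1 on 7. Echo wins 8–7.
Echo vs Concept 3: Echo is ranked higher on 4+4+7 = 15 ballots, Concept 3 on 0. Echo wins 15–0.
Model S2 vs Model S1: 4 to 11, Model S1.
Model S2–Concept 3: Model S2 11–4.
Model S1–Concept 3: Model S1 11–4.
Each design has at least one pairwise win (Flux beats Model S2; Echo beats Flux; Model S2 beats Concept 3; Model S1 beats Flux; Concept 3 beats Flux) — no Condorcet loser.

none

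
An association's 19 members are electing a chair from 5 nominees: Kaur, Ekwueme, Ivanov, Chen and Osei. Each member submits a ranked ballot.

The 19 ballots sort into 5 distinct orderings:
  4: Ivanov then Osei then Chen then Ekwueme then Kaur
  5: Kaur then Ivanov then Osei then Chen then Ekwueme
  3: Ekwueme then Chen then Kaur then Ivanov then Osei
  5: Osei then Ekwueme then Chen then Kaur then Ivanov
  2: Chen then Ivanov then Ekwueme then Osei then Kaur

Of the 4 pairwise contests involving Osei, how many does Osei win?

Osei against each rival (19 voters):
Osei vs Kaur: Osei wins 11–8.
Osei vs Ekwueme: Osei preferred on 4+5+5 = 14 ballots; Osei wins 14–5.
Osei vs Ivanov: Ivanov, 14–5.
Osei vs Chen: Osei preferred on 4+5+5 = 14 ballots; Osei wins 14–5.
Osei beats Kaur, Ekwueme, Chen; loses to Ivanov — 3 pairwise wins.

3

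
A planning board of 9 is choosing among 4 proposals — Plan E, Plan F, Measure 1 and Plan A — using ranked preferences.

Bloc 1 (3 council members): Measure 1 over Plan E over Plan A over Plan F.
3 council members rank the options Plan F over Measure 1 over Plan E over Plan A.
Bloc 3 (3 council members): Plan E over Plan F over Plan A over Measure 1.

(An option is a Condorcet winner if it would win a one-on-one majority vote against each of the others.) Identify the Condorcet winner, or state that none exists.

Check each pair by majority over 9 ballots:
Plan E vs Plan F: 6 to 3, Plan E.
Plan E vs Measure 1: 3 to 6, Measure 1.
Plan E vs Plan A: 9 to 0, Plan E.
Plan F vs Measure 1: Plan F preferred on 3+3 = 6 ballots; Plan F wins 6–3.
Plan F vs Plan A: 3+3 = 6 for Plan F, 3 for Plan A — Plan F by 6–3.
Measure 1 vs Plan A: Measure 1 is ranked higher on 3+3 = 6 ballots, Plan A on 3. Measure 1 wins 6–3.
Every option loses at least once (Plan E loses to Measure 1; Plan F loses to Plan E; Measure 1 loses to Plan F; Plan A loses to Plan E). The majority relation contains the cycle Plan E → Plan F → Measure 1 → Plan E, so there is no Condorcet winner.

none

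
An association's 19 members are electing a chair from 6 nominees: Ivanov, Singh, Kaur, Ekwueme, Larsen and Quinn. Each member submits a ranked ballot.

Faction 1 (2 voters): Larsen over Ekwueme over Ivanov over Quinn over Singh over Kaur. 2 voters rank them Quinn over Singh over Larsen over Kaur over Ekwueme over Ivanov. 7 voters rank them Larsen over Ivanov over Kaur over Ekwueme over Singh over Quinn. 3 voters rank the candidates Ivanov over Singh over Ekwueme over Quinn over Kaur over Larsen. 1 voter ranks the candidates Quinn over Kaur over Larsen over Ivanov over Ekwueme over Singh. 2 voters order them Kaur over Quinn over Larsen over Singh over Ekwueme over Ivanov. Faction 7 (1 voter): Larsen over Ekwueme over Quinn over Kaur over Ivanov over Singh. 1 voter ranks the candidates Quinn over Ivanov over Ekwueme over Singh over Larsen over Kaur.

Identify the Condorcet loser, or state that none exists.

none

Head-to-head results (19 voters):
Ivanov vs Singh: Ivanov wins 15–4.
Ivanov vs Kaur: Ivanov, 13–6.
Ivanov vs Ekwueme: Ivanov is ranked higher on 7+3+1+1 = 12 ballots, Ekwueme on 7. Ivanov wins 12–7.
Ivanov–Larsen: Larsen 15–4.
Ivanov vs Quinn: Ivanov wins 12–7.
Singh vs Kaur: Singh is ranked higher on 2+2+3+1 = 8 ballots, Kaur on 11. Kaur wins 11–8.
Singh vs Ekwueme: 2+3+2 = 7 for Singh, 12 for Ekwueme — Ekwueme by 12–7.
Singh–Larsen: Larsen 13–6.
Singh vs Quinn: Singh is ranked higher on 7+3 = 10 ballots, Quinn on 9. Singh wins 10–9.
Kaur vs Ekwueme: 2+7+1+2 = 12 for Kaur, 7 for Ekwueme — Kaur by 12–7.
Kaur vs Larsen: Kaur is ranked higher on 3+1+2 = 6 ballots, Larsen on 13. Larsen wins 13–6.
Kaur vs Quinn: Kaur preferred on 7+2 = 9 ballots; Quinn wins 10–9.
Ekwueme vs Larsen: Larsen wins 15–4.
Ekwueme vs Quinn: Ekwueme, 13–6.
Larsen vs Quinn: Larsen wins 10–9.
Each candidate has at least one pairwise win (Ivanov beats Singh; Singh beats Quinn; Kaur beats Singh; Ekwueme beats Singh; Larsen beats Ivanov; Quinn beats Kaur) — no Condorcet loser.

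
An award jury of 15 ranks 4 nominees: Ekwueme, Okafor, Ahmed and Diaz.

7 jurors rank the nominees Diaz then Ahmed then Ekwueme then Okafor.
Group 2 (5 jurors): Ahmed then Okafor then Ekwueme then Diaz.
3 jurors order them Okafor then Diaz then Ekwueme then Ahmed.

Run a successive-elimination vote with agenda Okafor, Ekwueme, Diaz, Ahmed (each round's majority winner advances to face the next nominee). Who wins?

Round 1: Okafor vs Ekwueme — 8–7, Okafor advances.
Round 2: Okafor vs Diaz — 8–7, Okafor advances.
Round 3: Okafor vs Ahmed — 3–12, Ahmed advances.
Ahmed survives the agenda.

Ahmed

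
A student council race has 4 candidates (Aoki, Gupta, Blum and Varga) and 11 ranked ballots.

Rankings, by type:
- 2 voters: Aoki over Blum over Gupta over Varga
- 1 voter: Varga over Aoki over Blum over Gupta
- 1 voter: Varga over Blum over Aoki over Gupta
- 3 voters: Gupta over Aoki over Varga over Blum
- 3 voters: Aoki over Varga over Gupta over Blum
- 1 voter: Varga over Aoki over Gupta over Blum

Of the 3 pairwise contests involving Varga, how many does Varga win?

Varga against each rival (11 voters):
Varga–Aoki: Aoki 8–3.
Varga vs Gupta: Varga preferred on 1+1+3+1 = 6 ballots; Varga wins 6–5.
Varga vs Blum: Varga preferred on 1+1+3+3+1 = 9 ballots; Varga wins 9–2.
Varga beats Gupta, Blum; loses to Aoki — 2 pairwise wins.

2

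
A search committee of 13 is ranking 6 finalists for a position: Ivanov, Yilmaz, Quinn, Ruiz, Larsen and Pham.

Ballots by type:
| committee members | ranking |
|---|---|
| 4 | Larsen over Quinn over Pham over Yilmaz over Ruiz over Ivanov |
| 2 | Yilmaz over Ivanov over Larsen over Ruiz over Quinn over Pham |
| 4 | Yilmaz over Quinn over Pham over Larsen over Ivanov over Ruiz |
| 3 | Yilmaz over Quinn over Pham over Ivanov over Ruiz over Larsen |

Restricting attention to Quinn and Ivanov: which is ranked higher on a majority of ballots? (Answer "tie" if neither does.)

Ballots ranking Quinn above Ivanov: 4 + 4 + 3 = 11.
Ballots ranking Ivanov above Quinn: 13 − 11 = 2.
Quinn wins the head-to-head 11–2.

Quinn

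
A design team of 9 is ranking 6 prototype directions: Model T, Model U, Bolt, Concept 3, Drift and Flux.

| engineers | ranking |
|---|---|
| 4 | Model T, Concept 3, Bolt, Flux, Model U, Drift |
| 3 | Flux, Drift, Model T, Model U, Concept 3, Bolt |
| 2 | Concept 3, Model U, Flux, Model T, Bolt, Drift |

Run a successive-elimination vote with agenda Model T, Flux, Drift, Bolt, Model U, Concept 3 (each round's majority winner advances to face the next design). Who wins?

Round 1: Model T vs Flux — 4–5, Flux advances.
Round 2: Flux vs Drift — 9–0, Flux advances.
Round 3: Flux vs Bolt — 5–4, Flux advances.
Round 4: Flux vs Model U — 7–2, Flux advances.
Round 5: Flux vs Concept 3 — 3–6, Concept 3 advances.
The agenda winner is Concept 3.

Concept 3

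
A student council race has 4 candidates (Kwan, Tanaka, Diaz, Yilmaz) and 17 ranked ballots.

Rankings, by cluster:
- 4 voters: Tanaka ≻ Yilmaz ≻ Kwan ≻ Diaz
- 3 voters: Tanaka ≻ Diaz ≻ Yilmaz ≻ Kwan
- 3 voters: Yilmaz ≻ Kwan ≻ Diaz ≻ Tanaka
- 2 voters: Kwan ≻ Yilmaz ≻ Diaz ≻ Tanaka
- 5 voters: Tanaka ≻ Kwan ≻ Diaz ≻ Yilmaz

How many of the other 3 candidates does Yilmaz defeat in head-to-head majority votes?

2

Yilmaz against each rival (17 voters):
Yilmaz vs Kwan: 4+3+3 = 10 for Yilmaz, 7 for Kwan — Yilmaz by 10–7.
Yilmaz vs Tanaka: Tanaka, 12–5.
Yilmaz vs Diaz: Yilmaz, 9–8.
Yilmaz beats Kwan, Diaz; loses to Tanaka — 2 pairwise wins.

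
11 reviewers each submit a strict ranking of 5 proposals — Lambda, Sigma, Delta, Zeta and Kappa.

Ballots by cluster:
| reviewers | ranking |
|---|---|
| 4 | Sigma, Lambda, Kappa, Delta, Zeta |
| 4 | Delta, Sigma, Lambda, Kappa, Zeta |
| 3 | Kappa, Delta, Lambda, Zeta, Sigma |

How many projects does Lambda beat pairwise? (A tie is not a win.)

Lambda against each rival (11 reviewers):
Lambda vs Sigma: Sigma, 8–3.
Lambda vs Delta: Lambda is ranked higher on 4 ballots, Delta on 7. Delta wins 7–4.
Lambda vs Zeta: 11 to 0, Lambda.
Lambda vs Kappa: Lambda wins 8–3.
Lambda beats Zeta, Kappa; loses to Sigma, Delta — 2 pairwise wins.

2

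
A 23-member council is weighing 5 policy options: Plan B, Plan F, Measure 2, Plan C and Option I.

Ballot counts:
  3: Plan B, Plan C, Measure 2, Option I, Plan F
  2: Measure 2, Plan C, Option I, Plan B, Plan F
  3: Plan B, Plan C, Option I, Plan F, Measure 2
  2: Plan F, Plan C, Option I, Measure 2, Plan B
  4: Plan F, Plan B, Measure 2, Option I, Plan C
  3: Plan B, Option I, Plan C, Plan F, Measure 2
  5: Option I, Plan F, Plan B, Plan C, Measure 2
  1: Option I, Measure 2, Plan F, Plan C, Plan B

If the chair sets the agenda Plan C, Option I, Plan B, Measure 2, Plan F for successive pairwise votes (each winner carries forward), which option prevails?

Round 1: Plan C vs Option I — 10–13, Option I advances.
Round 2: Option I vs Plan B — 10–13, Plan B advances.
Round 3: Plan B vs Measure 2 — 18–5, Plan B advances.
Round 4: Plan B vs Plan F — 11–12, Plan F advances.
Plan F survives the agenda.

Plan F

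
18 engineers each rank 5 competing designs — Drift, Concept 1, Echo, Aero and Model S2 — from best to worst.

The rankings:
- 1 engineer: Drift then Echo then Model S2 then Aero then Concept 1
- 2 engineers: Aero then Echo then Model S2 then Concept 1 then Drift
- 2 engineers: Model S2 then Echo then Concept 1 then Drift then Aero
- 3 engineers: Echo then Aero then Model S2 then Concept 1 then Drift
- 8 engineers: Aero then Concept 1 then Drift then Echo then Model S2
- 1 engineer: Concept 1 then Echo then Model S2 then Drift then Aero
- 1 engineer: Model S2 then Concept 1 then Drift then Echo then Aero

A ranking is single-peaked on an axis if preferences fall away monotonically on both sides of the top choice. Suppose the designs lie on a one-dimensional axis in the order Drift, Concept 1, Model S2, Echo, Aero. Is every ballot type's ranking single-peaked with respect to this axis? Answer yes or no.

no

Axis positions: Drift=1, Concept 1=2, Model S2=3, Echo=4, Aero=5.
Ballot type 1: ranking walks positions 1-4-3-5-2; Echo is ranked above Concept 1 even though Concept 1 lies between Echo and the peak Drift on the axis — preferences dip and rise again. Not single-peaked.
Ballot type 2 (peak Aero at position 5): ranking walks positions 5-4-3-2-1, expanding outward from the peak — single-peaked.
Ballot type 3 (peak Model S2 at position 3): ranking walks positions 3-4-2-1-5, expanding outward from the peak — single-peaked.
Ballot type 4 (peak Echo at position 4): ranking walks positions 4-5-3-2-1, expanding outward from the peak — single-peaked.
Ballot type 5: ranking walks positions 5-2-1-4-3; Concept 1 is ranked above Echo even though Echo lies between Concept 1 and the peak Aero on the axis — preferences dip and rise again. Not single-peaked.
Ballot type 6: ranking walks positions 2-4-3-1-5; Echo is ranked above Model S2 even though Model S2 lies between Echo and the peak Concept 1 on the axis — preferences dip and rise again. Not single-peaked.
Ballot type 7 (peak Model S2 at position 3): ranking walks positions 3-2-1-4-5, expanding outward from the peak — single-peaked.
Ballot type 1 violates single-peakedness, so the profile is not single-peaked on this axis.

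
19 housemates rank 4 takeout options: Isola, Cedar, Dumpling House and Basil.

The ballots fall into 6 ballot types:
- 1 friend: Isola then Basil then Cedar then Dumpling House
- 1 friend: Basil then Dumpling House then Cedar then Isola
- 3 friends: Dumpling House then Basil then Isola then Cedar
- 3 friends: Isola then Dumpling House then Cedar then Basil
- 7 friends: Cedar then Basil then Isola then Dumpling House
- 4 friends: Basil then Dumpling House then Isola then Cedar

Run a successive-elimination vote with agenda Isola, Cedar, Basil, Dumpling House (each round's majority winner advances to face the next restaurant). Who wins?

Round 1: Isola vs Cedar — 11–8, Isola advances.
Round 2: Isola vs Basil — 4–15, Basil advances.
Round 3: Basil vs Dumpling House — 13–6, Basil advances.
The agenda winner is Basil.

Basil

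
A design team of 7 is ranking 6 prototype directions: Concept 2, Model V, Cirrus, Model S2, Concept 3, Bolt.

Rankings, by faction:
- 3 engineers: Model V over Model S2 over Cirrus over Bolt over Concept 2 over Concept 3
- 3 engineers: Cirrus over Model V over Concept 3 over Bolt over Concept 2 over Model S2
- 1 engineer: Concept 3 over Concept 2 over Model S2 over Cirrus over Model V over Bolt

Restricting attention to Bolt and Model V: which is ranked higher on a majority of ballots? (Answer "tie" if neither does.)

No ballot ranks Bolt above Model V: 0.
Ballots ranking Model V above Bolt: 7 − 0 = 7.
Model V wins the head-to-head 7–0.

Model V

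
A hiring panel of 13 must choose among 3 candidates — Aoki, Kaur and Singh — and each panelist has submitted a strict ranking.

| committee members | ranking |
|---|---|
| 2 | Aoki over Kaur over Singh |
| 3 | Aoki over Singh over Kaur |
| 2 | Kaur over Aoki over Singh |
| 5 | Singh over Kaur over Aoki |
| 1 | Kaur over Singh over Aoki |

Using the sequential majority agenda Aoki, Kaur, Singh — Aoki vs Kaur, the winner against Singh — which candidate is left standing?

Round 1: Aoki vs Kaur — 5–8, Kaur advances.
Round 2: Kaur vs Singh — 5–8, Singh advances.
The agenda winner is Singh.

Singh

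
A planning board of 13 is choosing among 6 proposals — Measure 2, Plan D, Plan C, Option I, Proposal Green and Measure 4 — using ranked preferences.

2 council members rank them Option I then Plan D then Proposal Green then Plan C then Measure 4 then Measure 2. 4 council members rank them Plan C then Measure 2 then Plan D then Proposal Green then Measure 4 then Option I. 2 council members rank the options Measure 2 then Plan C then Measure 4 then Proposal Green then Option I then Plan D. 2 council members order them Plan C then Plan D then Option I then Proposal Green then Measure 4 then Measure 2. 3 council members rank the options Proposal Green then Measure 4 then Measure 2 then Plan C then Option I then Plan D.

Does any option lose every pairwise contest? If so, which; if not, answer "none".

Pairwise majorities:
Measure 2 vs Plan D: 4+2+3 = 9 for Measure 2, 4 for Plan D — Measure 2 by 9–4.
Measure 2–Plan C: Plan C 8–5.
Measure 2 vs Option I: Measure 2 wins 9–4.
Measure 2 vs Proposal Green: Measure 2 is ranked higher on 4+2 = 6 ballots, Proposal Green on 7. Proposal Green wins 7–6.
Measure 2 vs Measure 4: 4+2 = 6 for Measure 2, 7 for Measure 4 — Measure 4 by 7–6.
Plan D–Plan C: Plan C 11–2.
Plan D vs Option I: Plan D preferred on 4+2 = 6 ballots; Option I wins 7–6.
Plan D–Proposal Green: Plan D 8–5.
Plan D vs Measure 4: 2+4+2 = 8 for Plan D, 5 for Measure 4 — Plan D by 8–5.
Plan C vs Option I: Plan C is ranked higher on 4+2+2+3 = 11 ballots, Option I on 2. Plan C wins 11–2.
Plan C vs Proposal Green: Plan C is ranked higher on 4+2+2 = 8 ballots, Proposal Green on 5. Plan C wins 8–5.
Plan C vs Measure 4: Plan C, 10–3.
Option I vs Proposal Green: Proposal Green, 9–4.
Option I vs Measure 4: Measure 4 wins 9–4.
Proposal Green vs Measure 4: Proposal Green, 11–2.
Each option has at least one pairwise win (Measure 2 beats Plan D; Plan D beats Proposal Green; Plan C beats Measure 2; Option I beats Plan D; Proposal Green beats Measure 2; Measure 4 beats Measure 2) — no Condorcet loser.

none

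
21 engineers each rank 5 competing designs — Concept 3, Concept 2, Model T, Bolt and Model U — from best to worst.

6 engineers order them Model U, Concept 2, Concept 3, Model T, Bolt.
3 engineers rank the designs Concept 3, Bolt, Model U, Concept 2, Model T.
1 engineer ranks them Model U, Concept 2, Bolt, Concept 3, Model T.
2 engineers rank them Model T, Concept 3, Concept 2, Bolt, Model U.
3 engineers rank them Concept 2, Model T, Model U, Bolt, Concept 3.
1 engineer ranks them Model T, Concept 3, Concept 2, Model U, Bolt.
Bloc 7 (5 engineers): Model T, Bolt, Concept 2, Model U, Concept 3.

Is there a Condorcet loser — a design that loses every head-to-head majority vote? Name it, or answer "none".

Bolt

Pairwise majorities:
Concept 3 vs Concept 2: Concept 2, 15–6.
Concept 3 vs Model T: 6+3+1 = 10 for Concept 3, 11 for Model T — Model T by 11–10.
Concept 3 vs Bolt: Concept 3 is ranked higher on 6+3+2+1 = 12 ballots, Bolt on 9. Concept 3 wins 12–9.
Concept 3 vs Model U: Concept 3 is ranked higher on 3+2+1 = 6 ballots, Model U on 15. Model U wins 15–6.
Concept 2 vs Model T: Concept 2 preferred on 6+3+1+3 = 13 ballots; Concept 2 wins 13–8.
Concept 2 vs Bolt: 13 to 8, Concept 2.
Concept 2 vs Model U: Concept 2 preferred on 2+3+1+5 = 11 ballots; Concept 2 wins 11–10.
Model T vs Bolt: Model T, 17–4.
Model T vs Model U: 2+3+1+5 = 11 for Model T, 10 for Model U — Model T by 11–10.
Bolt vs Model U: Model U, 11–10.
Bolt is beaten in every head-to-head and is the Condorcet loser.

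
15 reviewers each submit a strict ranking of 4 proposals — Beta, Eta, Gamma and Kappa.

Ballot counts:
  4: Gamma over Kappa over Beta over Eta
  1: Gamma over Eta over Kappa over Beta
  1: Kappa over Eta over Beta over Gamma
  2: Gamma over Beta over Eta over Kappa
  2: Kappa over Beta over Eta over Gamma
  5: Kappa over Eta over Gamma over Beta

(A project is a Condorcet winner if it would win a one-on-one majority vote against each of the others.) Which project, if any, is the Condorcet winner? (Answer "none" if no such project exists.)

Kappa

Pairwise majorities:
Beta vs Eta: Beta wins 8–7.
Beta–Gamma: Gamma 12–3.
Beta vs Kappa: Kappa, 13–2.
Eta vs Gamma: Eta, 8–7.
Eta–Kappa: Kappa 12–3.
Gamma–Kappa: Kappa 8–7.
Only Kappa has no losses; Kappa is the Condorcet winner.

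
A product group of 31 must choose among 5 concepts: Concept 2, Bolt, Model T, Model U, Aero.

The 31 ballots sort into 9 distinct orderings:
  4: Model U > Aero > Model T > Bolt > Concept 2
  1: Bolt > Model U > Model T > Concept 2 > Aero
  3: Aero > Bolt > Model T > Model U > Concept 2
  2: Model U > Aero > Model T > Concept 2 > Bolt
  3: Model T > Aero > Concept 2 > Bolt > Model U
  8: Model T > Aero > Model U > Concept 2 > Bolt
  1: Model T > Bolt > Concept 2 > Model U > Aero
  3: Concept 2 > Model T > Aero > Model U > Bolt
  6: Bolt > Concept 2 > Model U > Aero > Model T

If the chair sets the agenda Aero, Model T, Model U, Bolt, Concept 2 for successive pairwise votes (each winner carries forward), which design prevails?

Round 1: Aero vs Model T — 15–16, Model T advances.
Round 2: Model T vs Model U — 18–13, Model T advances.
Round 3: Model T vs Bolt — 21–10, Model T advances.
Round 4: Model T vs Concept 2 — 22–9, Model T advances.
The agenda winner is Model T.

Model T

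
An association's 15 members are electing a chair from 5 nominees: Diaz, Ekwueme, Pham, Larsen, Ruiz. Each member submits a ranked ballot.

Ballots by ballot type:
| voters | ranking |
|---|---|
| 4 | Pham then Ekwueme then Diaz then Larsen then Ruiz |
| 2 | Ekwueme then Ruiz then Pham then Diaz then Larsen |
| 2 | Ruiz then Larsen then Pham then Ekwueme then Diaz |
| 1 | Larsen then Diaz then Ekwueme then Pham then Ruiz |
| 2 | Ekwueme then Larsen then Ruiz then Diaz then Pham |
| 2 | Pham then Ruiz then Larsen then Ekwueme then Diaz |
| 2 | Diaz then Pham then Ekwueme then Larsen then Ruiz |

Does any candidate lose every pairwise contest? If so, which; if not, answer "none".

none

Pairwise majorities:
Diaz vs Ekwueme: 1+2 = 3 for Diaz, 12 for Ekwueme — Ekwueme by 12–3.
Diaz–Pham: Pham 10–5.
Diaz vs Larsen: 4+2+2 = 8 for Diaz, 7 for Larsen — Diaz by 8–7.
Diaz vs Ruiz: 4+1+2 = 7 for Diaz, 8 for Ruiz — Ruiz by 8–7.
Ekwueme–Pham: Pham 10–5.
Ekwueme vs Larsen: 4+2+2+2 = 10 for Ekwueme, 5 for Larsen — Ekwueme by 10–5.
Ekwueme vs Ruiz: Ekwueme, 11–4.
Pham vs Larsen: Pham is ranked higher on 4+2+2+2 = 10 ballots, Larsen on 5. Pham wins 10–5.
Pham vs Ruiz: 9 to 6, Pham.
Larsen vs Ruiz: Larsen wins 9–6.
Every candidate wins at least one matchup (Diaz beats Larsen; Ekwueme beats Diaz; Pham beats Diaz; Larsen beats Ruiz; Ruiz beats Diaz), so there is no Condorcet loser.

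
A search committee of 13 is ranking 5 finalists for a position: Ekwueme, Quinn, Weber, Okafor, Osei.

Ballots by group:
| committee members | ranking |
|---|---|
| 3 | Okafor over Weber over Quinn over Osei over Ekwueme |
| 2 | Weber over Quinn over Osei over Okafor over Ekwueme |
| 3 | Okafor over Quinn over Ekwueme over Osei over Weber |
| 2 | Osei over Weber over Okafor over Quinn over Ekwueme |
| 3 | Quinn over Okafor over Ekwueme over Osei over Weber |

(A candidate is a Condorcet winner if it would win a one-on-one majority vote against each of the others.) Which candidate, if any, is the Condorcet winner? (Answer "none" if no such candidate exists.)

Okafor

Check each pair by majority over 13 ballots:
Ekwueme vs Quinn: 0 to 13, Quinn.
Ekwueme vs Weber: 6 to 7, Weber.
Ekwueme vs Okafor: 0 for Ekwueme, 13 for Okafor — Okafor by 13–0.
Ekwueme vs Osei: Ekwueme preferred on 3+3 = 6 ballots; Osei wins 7–6.
Quinn vs Weber: 3+3 = 6 for Quinn, 7 for Weber — Weber by 7–6.
Quinn vs Okafor: Quinn preferred on 2+3 = 5 ballots; Okafor wins 8–5.
Quinn vs Osei: 11 to 2, Quinn.
Weber vs Okafor: 2+2 = 4 for Weber, 9 for Okafor — Okafor by 9–4.
Weber vs Osei: Weber is ranked higher on 3+2 = 5 ballots, Osei on 8. Osei wins 8–5.
Okafor vs Osei: 3+3+3 = 9 for Okafor, 4 for Osei — Okafor by 9–4.
Okafor wins every pairwise contest, so Okafor is the Condorcet winner.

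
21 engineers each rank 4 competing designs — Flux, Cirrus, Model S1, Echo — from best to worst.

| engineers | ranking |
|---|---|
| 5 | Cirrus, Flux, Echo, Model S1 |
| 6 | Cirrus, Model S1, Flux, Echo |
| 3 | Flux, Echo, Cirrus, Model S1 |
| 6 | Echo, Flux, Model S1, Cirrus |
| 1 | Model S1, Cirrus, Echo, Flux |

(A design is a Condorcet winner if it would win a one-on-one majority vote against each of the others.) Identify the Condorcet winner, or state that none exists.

Cirrus

Head-to-head results (21 engineers):
Flux–Cirrus: Cirrus 12–9.
Flux vs Model S1: Flux wins 14–7.
Flux vs Echo: Flux, 14–7.
Cirrus vs Model S1: Cirrus, 14–7.
Cirrus–Echo: Cirrus 12–9.
Model S1 vs Echo: Echo, 14–7.
Cirrus defeats every rival head-to-head and is the Condorcet winner.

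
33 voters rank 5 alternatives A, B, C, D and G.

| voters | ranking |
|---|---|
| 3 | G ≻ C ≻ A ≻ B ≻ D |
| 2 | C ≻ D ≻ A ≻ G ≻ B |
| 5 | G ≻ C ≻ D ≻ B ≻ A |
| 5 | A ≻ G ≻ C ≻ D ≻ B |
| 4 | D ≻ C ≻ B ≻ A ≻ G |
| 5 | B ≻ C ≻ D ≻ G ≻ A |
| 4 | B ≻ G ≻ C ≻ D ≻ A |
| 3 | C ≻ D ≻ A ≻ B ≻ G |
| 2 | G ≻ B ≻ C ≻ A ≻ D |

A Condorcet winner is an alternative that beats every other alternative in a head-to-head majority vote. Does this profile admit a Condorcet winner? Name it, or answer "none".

Check each pair by majority over 33 ballots:
A–B: B 20–13.
A vs C: C, 28–5.
A vs D: D wins 23–10.
A–G: G 19–14.
B–C: C 22–11.
B–D: D 19–14.
B vs G: G wins 17–16.
C–D: C 29–4.
C vs G: G, 19–14.
D vs G: G, 19–14.
Only G has no losses; G is the Condorcet winner.

G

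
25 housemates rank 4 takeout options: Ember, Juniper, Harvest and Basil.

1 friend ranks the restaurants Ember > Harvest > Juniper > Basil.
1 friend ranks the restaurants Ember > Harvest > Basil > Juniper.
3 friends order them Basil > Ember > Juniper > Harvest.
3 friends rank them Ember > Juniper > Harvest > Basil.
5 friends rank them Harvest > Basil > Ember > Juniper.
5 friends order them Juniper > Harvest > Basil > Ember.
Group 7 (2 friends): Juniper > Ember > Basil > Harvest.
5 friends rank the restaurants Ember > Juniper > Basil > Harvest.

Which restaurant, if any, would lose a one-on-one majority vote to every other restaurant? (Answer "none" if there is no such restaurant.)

Pairwise majorities:
Ember–Juniper: Ember 18–7.
Ember vs Harvest: Ember wins 15–10.
Ember vs Basil: Ember preferred on 1+1+3+2+5 = 12 ballots; Basil wins 13–12.
Juniper vs Harvest: Juniper, 18–7.
Juniper vs Basil: Juniper wins 16–9.
Harvest vs Basil: 1+1+3+5+5 = 15 for Harvest, 10 for Basil — Harvest by 15–10.
No restaurant is winless: Ember beats Juniper; Juniper beats Harvest; Harvest beats Basil; Basil beats Ember. There is no Condorcet loser.

none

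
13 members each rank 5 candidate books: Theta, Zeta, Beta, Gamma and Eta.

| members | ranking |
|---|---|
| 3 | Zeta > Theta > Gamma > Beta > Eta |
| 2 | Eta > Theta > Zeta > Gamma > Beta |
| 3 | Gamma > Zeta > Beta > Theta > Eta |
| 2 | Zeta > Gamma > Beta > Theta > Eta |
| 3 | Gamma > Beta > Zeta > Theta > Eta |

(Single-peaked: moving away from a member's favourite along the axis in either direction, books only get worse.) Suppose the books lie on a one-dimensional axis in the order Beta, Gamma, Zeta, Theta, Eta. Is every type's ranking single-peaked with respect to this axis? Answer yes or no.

yes

Axis positions: Beta=1, Gamma=2, Zeta=3, Theta=4, Eta=5.
Type 1 (peak Zeta at position 3): ranking walks positions 3-4-2-1-5, expanding outward from the peak — single-peaked.
Type 2 (peak Eta at position 5): ranking walks positions 5-4-3-2-1, expanding outward from the peak — single-peaked.
Type 3 (peak Gamma at position 2): ranking walks positions 2-3-1-4-5, expanding outward from the peak — single-peaked.
Type 4 (peak Zeta at position 3): ranking walks positions 3-2-1-4-5, expanding outward from the peak — single-peaked.
Type 5 (peak Gamma at position 2): ranking walks positions 2-1-3-4-5, expanding outward from the peak — single-peaked.
Every ranking is single-peaked on this axis.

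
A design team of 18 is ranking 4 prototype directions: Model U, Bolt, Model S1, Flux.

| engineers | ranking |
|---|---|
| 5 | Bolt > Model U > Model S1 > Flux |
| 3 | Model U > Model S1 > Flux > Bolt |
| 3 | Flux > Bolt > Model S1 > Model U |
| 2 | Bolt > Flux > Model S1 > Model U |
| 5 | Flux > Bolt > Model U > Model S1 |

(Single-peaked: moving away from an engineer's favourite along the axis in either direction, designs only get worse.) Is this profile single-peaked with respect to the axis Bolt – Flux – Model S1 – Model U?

Axis positions: Bolt=1, Flux=2, Model S1=3, Model U=4.
Bloc 1: ranking walks positions 1-4-3-2; Model U is ranked above Flux even though Flux lies between Model U and the peak Bolt on the axis — preferences dip and rise again. Not single-peaked.
Bloc 2 (peak Model U at position 4): ranking walks positions 4-3-2-1, expanding outward from the peak — single-peaked.
Bloc 3 (peak Flux at position 2): ranking walks positions 2-1-3-4, expanding outward from the peak — single-peaked.
Bloc 4 (peak Bolt at position 1): ranking walks positions 1-2-3-4, expanding outward from the peak — single-peaked.
Bloc 5: ranking walks positions 2-1-4-3; Model U is ranked above Model S1 even though Model S1 lies between Model U and the peak Flux on the axis — preferences dip and rise again. Not single-peaked.
Bloc 1 violates single-peakedness, so the profile is not single-peaked on this axis.

no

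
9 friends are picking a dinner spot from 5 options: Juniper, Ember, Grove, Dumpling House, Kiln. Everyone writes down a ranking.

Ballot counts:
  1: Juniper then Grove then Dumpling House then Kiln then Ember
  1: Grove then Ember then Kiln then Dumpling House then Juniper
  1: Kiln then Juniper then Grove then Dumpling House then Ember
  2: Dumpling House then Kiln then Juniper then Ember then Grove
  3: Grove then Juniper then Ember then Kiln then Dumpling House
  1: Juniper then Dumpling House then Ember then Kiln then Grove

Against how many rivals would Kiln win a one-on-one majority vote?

1

Kiln against each rival (9 friends):
Kiln–Juniper: Juniper 5–4.
Kiln vs Ember: Ember, 5–4.
Kiln vs Grove: Grove, 5–4.
Kiln vs Dumpling House: 5 to 4, Kiln.
Kiln beats Dumpling House; loses to Juniper, Ember, Grove — 1 pairwise win.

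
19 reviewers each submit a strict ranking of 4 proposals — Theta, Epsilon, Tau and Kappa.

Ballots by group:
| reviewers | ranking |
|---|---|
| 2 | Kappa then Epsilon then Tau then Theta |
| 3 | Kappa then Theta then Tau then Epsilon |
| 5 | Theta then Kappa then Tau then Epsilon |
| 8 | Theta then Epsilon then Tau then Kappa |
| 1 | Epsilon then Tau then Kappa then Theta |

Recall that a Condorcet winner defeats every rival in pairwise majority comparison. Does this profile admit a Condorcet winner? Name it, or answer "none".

Check each pair by majority over 19 ballots:
Theta vs Epsilon: Theta preferred on 3+5+8 = 16 ballots; Theta wins 16–3.
Theta vs Tau: 16 to 3, Theta.
Theta vs Kappa: Theta preferred on 5+8 = 13 ballots; Theta wins 13–6.
Epsilon vs Tau: 2+8+1 = 11 for Epsilon, 8 for Tau — Epsilon by 11–8.
Epsilon vs Kappa: Epsilon preferred on 8+1 = 9 ballots; Kappa wins 10–9.
Tau vs Kappa: Tau preferred on 8+1 = 9 ballots; Kappa wins 10–9.
Only Theta has no losses; Theta is the Condorcet winner.

Theta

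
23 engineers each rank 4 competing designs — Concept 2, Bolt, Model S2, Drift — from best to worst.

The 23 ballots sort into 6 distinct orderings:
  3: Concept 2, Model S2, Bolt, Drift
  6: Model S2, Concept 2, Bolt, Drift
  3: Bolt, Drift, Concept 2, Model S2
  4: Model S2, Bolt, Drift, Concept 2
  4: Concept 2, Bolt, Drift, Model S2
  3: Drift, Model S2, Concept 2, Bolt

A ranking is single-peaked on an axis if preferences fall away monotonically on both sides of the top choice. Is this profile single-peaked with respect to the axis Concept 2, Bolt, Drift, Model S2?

no

Axis positions: Concept 2=1, Bolt=2, Drift=3, Model S2=4.
Group 1: ranking walks positions 1-4-2-3; Model S2 is ranked above Bolt even though Bolt lies between Model S2 and the peak Concept 2 on the axis — preferences dip and rise again. Not single-peaked.
Group 2: ranking walks positions 4-1-2-3; Concept 2 is ranked above Drift even though Drift lies between Concept 2 and the peak Model S2 on the axis — preferences dip and rise again. Not single-peaked.
Group 3 (peak Bolt at position 2): ranking walks positions 2-3-1-4, expanding outward from the peak — single-peaked.
Group 4: ranking walks positions 4-2-3-1; Bolt is ranked above Drift even though Drift lies between Bolt and the peak Model S2 on the axis — preferences dip and rise again. Not single-peaked.
Group 5 (peak Concept 2 at position 1): ranking walks positions 1-2-3-4, expanding outward from the peak — single-peaked.
Group 6: ranking walks positions 3-4-1-2; Concept 2 is ranked above Bolt even though Bolt lies between Concept 2 and the peak Drift on the axis — preferences dip and rise again. Not single-peaked.
Group 1 violates single-peakedness, so the profile is not single-peaked on this axis.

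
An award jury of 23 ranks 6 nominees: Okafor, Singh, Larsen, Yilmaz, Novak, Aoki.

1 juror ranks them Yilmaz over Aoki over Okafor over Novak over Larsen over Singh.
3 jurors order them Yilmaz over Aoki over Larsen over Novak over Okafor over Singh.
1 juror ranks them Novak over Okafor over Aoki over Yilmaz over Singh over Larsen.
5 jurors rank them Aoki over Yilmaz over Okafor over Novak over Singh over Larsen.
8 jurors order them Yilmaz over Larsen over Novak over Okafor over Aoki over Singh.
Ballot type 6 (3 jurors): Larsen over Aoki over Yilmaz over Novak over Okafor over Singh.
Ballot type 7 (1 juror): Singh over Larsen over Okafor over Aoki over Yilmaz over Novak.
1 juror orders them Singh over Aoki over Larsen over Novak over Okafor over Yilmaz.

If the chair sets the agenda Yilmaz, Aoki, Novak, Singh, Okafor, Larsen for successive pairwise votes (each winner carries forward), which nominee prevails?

Yilmaz

Round 1: Yilmaz vs Aoki — 12–11, Yilmaz advances.
Round 2: Yilmaz vs Novak — 21–2, Yilmaz advances.
Round 3: Yilmaz vs Singh — 21–2, Yilmaz advances.
Round 4: Yilmaz vs Okafor — 20–3, Yilmaz advances.
Round 5: Yilmaz vs Larsen — 18–5, Yilmaz advances.
The agenda winner is Yilmaz.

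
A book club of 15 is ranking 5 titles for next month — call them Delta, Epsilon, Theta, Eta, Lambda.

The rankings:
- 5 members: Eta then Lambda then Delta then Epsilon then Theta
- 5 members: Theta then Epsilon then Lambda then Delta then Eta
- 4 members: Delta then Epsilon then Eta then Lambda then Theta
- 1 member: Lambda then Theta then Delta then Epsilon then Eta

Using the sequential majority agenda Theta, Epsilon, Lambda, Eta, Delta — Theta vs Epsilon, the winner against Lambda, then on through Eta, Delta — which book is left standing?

Delta

Round 1: Theta vs Epsilon — 6–9, Epsilon advances.
Round 2: Epsilon vs Lambda — 9–6, Epsilon advances.
Round 3: Epsilon vs Eta — 10–5, Epsilon advances.
Round 4: Epsilon vs Delta — 5–10, Delta advances.
Delta survives the agenda.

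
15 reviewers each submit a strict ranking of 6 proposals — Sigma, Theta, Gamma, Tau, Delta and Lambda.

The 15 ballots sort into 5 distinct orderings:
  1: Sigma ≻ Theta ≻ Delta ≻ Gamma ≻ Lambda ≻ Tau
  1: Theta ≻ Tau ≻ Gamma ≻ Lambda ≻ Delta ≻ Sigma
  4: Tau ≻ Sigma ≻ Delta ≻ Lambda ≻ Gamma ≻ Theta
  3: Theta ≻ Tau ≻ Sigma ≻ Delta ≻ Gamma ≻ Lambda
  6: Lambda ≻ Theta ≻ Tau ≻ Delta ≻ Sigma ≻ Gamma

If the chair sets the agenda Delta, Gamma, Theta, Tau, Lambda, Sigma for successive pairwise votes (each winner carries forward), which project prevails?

Sigma

Round 1: Delta vs Gamma — 14–1, Delta advances.
Round 2: Delta vs Theta — 4–11, Theta advances.
Round 3: Theta vs Tau — 11–4, Theta advances.
Round 4: Theta vs Lambda — 5–10, Lambda advances.
Round 5: Lambda vs Sigma — 7–8, Sigma advances.
The agenda winner is Sigma.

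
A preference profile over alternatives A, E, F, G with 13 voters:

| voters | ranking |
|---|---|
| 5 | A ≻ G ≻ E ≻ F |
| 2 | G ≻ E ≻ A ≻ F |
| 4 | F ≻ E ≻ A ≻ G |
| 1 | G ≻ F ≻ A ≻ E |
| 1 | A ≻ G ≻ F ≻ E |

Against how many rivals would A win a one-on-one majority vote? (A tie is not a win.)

A against each rival (13 voters):
A vs E: A preferred on 5+1+1 = 7 ballots; A wins 7–6.
A vs F: A is ranked higher on 5+2+1 = 8 ballots, F on 5. A wins 8–5.
A vs G: A wins 10–3.
A beats E, F, G — 3 pairwise wins.

3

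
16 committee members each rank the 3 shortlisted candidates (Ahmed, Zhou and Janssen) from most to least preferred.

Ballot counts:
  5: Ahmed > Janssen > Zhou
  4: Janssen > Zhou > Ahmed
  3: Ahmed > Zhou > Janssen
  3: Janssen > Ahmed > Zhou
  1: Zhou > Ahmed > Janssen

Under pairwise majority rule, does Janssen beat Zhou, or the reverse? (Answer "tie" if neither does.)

Janssen

Ballots ranking Janssen above Zhou: 5 + 4 + 3 = 12.
Ballots ranking Zhou above Janssen: 16 − 12 = 4.
Janssen wins the head-to-head 12–4.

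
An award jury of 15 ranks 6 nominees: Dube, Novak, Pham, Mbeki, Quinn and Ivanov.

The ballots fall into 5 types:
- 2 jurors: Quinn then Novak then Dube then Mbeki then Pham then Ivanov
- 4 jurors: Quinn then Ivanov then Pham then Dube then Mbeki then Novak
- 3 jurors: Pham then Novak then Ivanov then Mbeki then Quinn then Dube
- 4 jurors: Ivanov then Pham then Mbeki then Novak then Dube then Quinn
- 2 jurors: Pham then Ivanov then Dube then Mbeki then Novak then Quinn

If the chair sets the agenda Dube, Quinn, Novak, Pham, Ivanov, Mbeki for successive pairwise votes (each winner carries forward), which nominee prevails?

Ivanov

Round 1: Dube vs Quinn — 6–9, Quinn advances.
Round 2: Quinn vs Novak — 6–9, Novak advances.
Round 3: Novak vs Pham — 2–13, Pham advances.
Round 4: Pham vs Ivanov — 7–8, Ivanov advances.
Round 5: Ivanov vs Mbeki — 13–2, Ivanov advances.
The agenda winner is Ivanov.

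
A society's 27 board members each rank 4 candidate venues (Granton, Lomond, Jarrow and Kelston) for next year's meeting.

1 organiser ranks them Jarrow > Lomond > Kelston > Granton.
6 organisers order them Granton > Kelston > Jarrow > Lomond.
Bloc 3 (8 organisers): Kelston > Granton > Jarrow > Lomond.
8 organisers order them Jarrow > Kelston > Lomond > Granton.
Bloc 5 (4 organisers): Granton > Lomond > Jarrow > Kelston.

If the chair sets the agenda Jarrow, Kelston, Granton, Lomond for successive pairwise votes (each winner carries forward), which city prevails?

Round 1: Jarrow vs Kelston — 13–14, Kelston advances.
Round 2: Kelston vs Granton — 17–10, Kelston advances.
Round 3: Kelston vs Lomond — 22–5, Kelston advances.
Kelston survives the agenda.

Kelston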